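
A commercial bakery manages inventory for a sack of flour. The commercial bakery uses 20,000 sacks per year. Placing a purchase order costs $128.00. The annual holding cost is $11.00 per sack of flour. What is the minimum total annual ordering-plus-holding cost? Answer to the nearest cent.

TC* ≈ $7,504.67

Q* = √(2DS/H) = √(2 × 20,000 × 128 / 11) ≈ 682.24.
At the optimum the two cost components are equal, so total cost = 2·(Q*/2)H = Q*·H.
Minimum total = √(2DSH) = √(2 × 20,000 × 128 × 11) ≈ 7504.665.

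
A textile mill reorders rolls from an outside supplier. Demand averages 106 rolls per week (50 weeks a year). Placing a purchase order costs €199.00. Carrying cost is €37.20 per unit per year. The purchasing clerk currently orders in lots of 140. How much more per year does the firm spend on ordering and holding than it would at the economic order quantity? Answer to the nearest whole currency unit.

Extra cost ≈ €1,279 per year

Annual demand D = 106 × 50 = 5,300.
EOQ = √(2DS/H) = √(2 × 5,300 × 199 / 37.2) ≈ 238.13.
Cost at Q* = (D/Q*)S + (Q*/2)H = √(2DSH) ≈ €8,858.31.
Cost at Q = 140: (5,300/140)×199 + (140/2)×37.2 = €7,533.57 + €2,604.00 = €10,137.57.
Excess = €10,137.57 − €8,858.31 = €1,279.26.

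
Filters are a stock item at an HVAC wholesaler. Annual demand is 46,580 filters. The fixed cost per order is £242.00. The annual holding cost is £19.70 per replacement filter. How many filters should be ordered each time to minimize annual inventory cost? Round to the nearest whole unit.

Q* ≈ 1,070 filters

EOQ = √(2DS / H) = √(2 × 46,580 × 242 / 19.7).
= √(22,544,720 / 19.7) = √1,144,402.0305 ≈ 1069.767.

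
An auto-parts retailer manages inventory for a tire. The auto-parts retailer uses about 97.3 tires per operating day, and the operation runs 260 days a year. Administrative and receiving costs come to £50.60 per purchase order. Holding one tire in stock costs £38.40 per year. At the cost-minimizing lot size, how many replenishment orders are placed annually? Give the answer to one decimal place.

N ≈ 98.0 orders per year

Annual demand D = 97.3 × 260 = 25,298.
The optimal lot size = √(2DS/H) = √(2 × 25,298 × 50.6 / 38.4) ≈ 258.21.
Orders per year = D / Q* = 25,298 / 258.21 ≈ 97.976.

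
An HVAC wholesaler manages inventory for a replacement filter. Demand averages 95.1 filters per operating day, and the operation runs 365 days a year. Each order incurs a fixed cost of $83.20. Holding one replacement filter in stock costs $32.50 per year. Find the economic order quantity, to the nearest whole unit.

Q* ≈ 422 filters

Annual demand D = 95.1 × 365 = 34,711.5.
EOQ = √(2DS / H) = √(2 × 34,711.5 × 83.2 / 32.5).
= √(5,775,993.6 / 32.5) = √177,722.88 ≈ 421.572.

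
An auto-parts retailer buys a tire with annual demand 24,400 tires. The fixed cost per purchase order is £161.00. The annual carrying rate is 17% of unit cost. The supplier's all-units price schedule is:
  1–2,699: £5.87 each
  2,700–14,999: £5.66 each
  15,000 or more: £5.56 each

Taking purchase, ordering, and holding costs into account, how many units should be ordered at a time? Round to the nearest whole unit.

Q* ≈ 2,858 tires

Holding cost per unit per year at price C is H = 0.17·C.
Candidates are each tier's EOQ (if it falls in that tier) and each price-break quantity.
Tier 1 (£5.87): EOQ = 2805.9 exceeds tier's upper bound 2699, so this tier is dominated.
EOQ at £5.66 = 2857.5 (feasible in tier 2): TC = 24,400×£5.66 + (24,400/2857.5)×161 + (2857.5/2)×0.17×£5.66 = £140,853.51.
EOQ at £5.56 = 2883.1 < 15000, so use break Q=15000: TC = 24,400×£5.56 + (24,400/15000.0)×161 + (15000.0/2)×0.17×£5.56 = £143,014.89.
Lowest total cost is £140,853.51 at Q = 2857.5.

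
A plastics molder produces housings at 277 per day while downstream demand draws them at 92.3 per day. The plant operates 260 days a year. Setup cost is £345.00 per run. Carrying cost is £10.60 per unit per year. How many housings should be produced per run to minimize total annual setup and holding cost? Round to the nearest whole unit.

Annual demand D = 92.3 × 260 = 23,998.
Production build-up factor (1 − d/p) = 1 − 92.3/277 = 0.6668.
Q* = √(2DS / (H(1 − d/p))) = √(2 × 23,998 × 345 / (10.6 × 0.6668)).
= √(16,558,620 / 7.0679) ≈ 1530.614.

Q* ≈ 1,531 housings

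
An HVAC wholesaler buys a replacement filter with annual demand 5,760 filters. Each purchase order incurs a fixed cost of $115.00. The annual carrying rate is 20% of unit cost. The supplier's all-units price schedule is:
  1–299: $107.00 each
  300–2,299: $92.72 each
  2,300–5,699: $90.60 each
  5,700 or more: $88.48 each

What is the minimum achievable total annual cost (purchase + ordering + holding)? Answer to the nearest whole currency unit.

TC* ≈ $539,057

Holding cost per unit per year at price C is H = 0.20·C.
For each price level, check whether its EOQ is feasible; otherwise the best quantity at that price is the breakpoint.
EOQ at $107.00 = 248.8 (feasible in tier 1): TC = 5,760×$107.00 + (5,760/248.8)×115 + (248.8/2)×0.20×$107.00 = $621,644.54.
EOQ at $92.72 = 267.3 < 300, so use break Q=300: TC = 5,760×$92.72 + (5,760/300.0)×115 + (300.0/2)×0.20×$92.72 = $539,056.80.
EOQ at $90.60 = 270.4 < 2300, so use break Q=2300: TC = 5,760×$90.60 + (5,760/2300.0)×115 + (2300.0/2)×0.20×$90.60 = $542,982.00.
EOQ at $88.48 = 273.6 < 5700, so use break Q=5700: TC = 5,760×$88.48 + (5,760/5700.0)×115 + (5700.0/2)×0.20×$88.48 = $560,194.61.
Lowest total cost among the candidates is at Q = 300.0.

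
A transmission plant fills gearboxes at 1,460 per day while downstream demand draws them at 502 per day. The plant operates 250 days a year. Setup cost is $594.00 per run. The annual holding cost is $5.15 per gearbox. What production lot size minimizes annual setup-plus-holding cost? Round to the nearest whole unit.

Q* ≈ 6,642 gearboxes

Annual demand D = 502 × 250 = 125,500.
Production build-up factor (1 − d/p) = 1 − 502/1,460 = 0.6562.
Q* = √(2DS / (H(1 − d/p))) = √(2 × 125,500 × 594 / (5.15 × 0.6562)).
= √(149,094,000 / 3.3792) ≈ 6642.325.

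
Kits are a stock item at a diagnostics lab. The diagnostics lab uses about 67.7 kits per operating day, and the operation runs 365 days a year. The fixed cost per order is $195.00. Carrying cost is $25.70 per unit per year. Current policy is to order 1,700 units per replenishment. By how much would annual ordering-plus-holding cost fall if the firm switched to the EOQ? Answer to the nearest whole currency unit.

Extra cost ≈ $8,942 per year

Annual demand D = 67.7 × 365 = 24,710.5.
EOQ = √(2DS/H) = √(2 × 24,710.5 × 195 / 25.7) ≈ 612.36.
Cost at Q* = (D/Q*)S + (Q*/2)H = √(2DSH) ≈ $15,737.64.
Cost at Q = 1,700: (24,710.5/1,700)×195 + (1,700/2)×25.7 = $2,834.44 + $21,845.00 = $24,679.44.
Excess = $24,679.44 − $15,737.64 = $8,941.80.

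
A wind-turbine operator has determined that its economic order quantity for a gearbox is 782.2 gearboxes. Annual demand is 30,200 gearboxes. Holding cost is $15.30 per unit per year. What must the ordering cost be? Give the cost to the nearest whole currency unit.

S ≈ $155

The basic EOQ model gives Q* = √(2DS/H); rearrange for the unknown.
From Q* = √(2DS/H): S = Q*²H / (2D) = 782.2² × 15.3 / (2 × 30,200) = 154.9852.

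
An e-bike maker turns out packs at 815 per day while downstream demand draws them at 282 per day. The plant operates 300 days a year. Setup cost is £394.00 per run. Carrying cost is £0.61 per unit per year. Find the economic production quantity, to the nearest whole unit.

Q* ≈ 12,927 packs

Annual demand D = 282 × 300 = 84,600.
Production build-up factor (1 − d/p) = 1 − 282/815 = 0.6540.
Q* = √(2DS / (H(1 − d/p))) = √(2 × 84,600 × 394 / (0.61 × 0.6540)).
= √(66,664,800 / 0.3989) ≈ 12927.025.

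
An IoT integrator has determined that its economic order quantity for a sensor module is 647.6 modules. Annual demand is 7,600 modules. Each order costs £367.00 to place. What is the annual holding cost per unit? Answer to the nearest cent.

Invert the EOQ relation Q*² = 2DS/H.
From Q* = √(2DS/H): H = 2DS / Q*² = 2 × 7,600 × 367 / 647.6² = 13.3014.

H ≈ £13.30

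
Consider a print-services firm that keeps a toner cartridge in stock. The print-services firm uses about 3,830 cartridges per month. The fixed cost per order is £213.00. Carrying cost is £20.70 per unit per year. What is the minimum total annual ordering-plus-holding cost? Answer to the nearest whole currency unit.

Annual demand D = 3,830 × 12 = 45,960.
The optimal lot size = √(2DS/H) = √(2 × 45,960 × 213 / 20.7) ≈ 972.54.
At Q*, ordering cost (D/Q*)S equals holding cost (Q*/2)H, each = √(DSH/2).
Minimum total = √(2DSH) = √(2 × 45,960 × 213 × 20.7) ≈ 20131.678.

TC* ≈ £20,132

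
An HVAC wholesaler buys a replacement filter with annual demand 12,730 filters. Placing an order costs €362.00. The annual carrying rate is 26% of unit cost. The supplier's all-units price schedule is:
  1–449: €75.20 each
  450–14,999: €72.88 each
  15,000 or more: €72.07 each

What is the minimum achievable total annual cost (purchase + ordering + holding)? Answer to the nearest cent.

Holding cost per unit per year at price C is H = 0.26·C.
Candidates are each tier's EOQ (if it falls in that tier) and each price-break quantity.
Tier 1 (€75.20): EOQ = 686.6 exceeds tier's upper bound 449, so this tier is dominated.
EOQ at €72.88 = 697.4 (feasible in tier 2): TC = 12,730×€72.88 + (12,730/697.4)×362 + (697.4/2)×0.26×€72.88 = €940,977.62.
EOQ at €72.07 = 701.3 < 15000, so use break Q=15000: TC = 12,730×€72.07 + (12,730/15000.0)×362 + (15000.0/2)×0.26×€72.07 = €1,058,294.82.
Lowest total cost among the candidates is at Q = 697.4.

TC* ≈ €940,977.62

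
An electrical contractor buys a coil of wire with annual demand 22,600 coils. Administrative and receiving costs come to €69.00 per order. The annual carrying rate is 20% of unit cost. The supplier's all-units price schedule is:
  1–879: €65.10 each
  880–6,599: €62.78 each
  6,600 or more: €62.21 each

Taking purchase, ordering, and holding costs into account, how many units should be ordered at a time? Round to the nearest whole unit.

Q* ≈ 880 coils

Holding cost per unit per year at price C is H = 0.20·C.
For each price level, check whether its EOQ is feasible; otherwise the best quantity at that price is the breakpoint.
EOQ at €65.10 = 489.4 (feasible in tier 1): TC = 22,600×€65.10 + (22,600/489.4)×69 + (489.4/2)×0.20×€65.10 = €1,477,632.34.
EOQ at €62.78 = 498.4 < 880, so use break Q=880: TC = 22,600×€62.78 + (22,600/880.0)×69 + (880.0/2)×0.20×€62.78 = €1,426,124.69.
EOQ at €62.21 = 500.7 < 6600, so use break Q=6600: TC = 22,600×€62.21 + (22,600/6600.0)×69 + (6600.0/2)×0.20×€62.21 = €1,447,240.87.
Lowest total cost is €1,426,124.69 at Q = 880.0.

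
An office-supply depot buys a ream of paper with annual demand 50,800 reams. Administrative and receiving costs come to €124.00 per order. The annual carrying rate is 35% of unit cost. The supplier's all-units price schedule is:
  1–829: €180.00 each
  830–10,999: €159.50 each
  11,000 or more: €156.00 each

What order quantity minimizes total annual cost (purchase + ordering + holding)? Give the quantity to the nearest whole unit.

Q* ≈ 830 reams

Holding cost per unit per year at price C is H = 0.35·C.
For each price level, check whether its EOQ is feasible; otherwise the best quantity at that price is the breakpoint.
EOQ at €180.00 = 447.2 (feasible in tier 1): TC = 50,800×€180.00 + (50,800/447.2)×124 + (447.2/2)×0.35×€180.00 = €9,172,172.67.
EOQ at €159.50 = 475.1 < 830, so use break Q=830: TC = 50,800×€159.50 + (50,800/830.0)×124 + (830.0/2)×0.35×€159.50 = €8,133,356.77.
EOQ at €156.00 = 480.4 < 11000, so use break Q=11000: TC = 50,800×€156.00 + (50,800/11000.0)×124 + (11000.0/2)×0.35×€156.00 = €8,225,672.65.
Lowest total cost is €8,133,356.77 at Q = 830.0.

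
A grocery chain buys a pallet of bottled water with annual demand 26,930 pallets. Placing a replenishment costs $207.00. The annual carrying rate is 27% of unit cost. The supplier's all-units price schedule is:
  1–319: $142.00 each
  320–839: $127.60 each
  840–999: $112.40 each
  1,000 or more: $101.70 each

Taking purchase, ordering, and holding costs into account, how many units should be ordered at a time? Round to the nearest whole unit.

Holding cost per unit per year at price C is H = 0.27·C.
Candidates are each tier's EOQ (if it falls in that tier) and each price-break quantity.
Tier 1 ($142.00): EOQ = 539.3 exceeds tier's upper bound 319, so this tier is dominated.
EOQ at $127.60 = 568.9 (feasible in tier 2): TC = 26,930×$127.60 + (26,930/568.9)×207 + (568.9/2)×0.27×$127.60 = $3,455,866.62.
EOQ at $112.40 = 606.1 < 840, so use break Q=840: TC = 26,930×$112.40 + (26,930/840.0)×207 + (840.0/2)×0.27×$112.40 = $3,046,314.48.
EOQ at $101.70 = 637.2 < 1000, so use break Q=1000: TC = 26,930×$101.70 + (26,930/1000.0)×207 + (1000.0/2)×0.27×$101.70 = $2,758,085.01.
Lowest total cost is $2,758,085.01 at Q = 1000.0.

Q* ≈ 1,000 pallets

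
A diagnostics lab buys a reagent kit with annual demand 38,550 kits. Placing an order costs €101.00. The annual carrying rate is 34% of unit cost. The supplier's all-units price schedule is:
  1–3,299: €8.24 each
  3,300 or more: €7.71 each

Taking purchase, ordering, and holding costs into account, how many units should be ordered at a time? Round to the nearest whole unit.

Q* ≈ 3,300 kits

Holding cost per unit per year at price C is H = 0.34·C.
Candidates are each tier's EOQ (if it falls in that tier) and each price-break quantity.
EOQ at €8.24 = 1667.2 (feasible in tier 1): TC = 38,550×€8.24 + (38,550/1667.2)×101 + (1667.2/2)×0.34×€8.24 = €322,322.80.
EOQ at €7.71 = 1723.5 < 3300, so use break Q=3300: TC = 38,550×€7.71 + (38,550/3300.0)×101 + (3300.0/2)×0.34×€7.71 = €302,725.67.
Lowest total cost is €302,725.67 at Q = 3300.0.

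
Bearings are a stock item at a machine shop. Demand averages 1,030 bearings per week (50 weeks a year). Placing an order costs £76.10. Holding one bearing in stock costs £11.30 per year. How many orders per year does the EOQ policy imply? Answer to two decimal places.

Annual demand D = 1,030 × 50 = 51,500.
Q* = √(2DS/H) = √(2 × 51,500 × 76.1 / 11.3) ≈ 832.86.
Orders per year = D / Q* = 51,500 / 832.86 ≈ 61.835.

N ≈ 61.84 orders per year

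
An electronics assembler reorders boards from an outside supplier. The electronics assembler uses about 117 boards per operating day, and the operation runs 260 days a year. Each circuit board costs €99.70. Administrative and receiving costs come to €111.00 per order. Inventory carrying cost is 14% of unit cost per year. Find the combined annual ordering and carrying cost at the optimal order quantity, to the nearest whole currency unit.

Annual demand D = 117 × 260 = 30,420.
Holding cost H = 0.14 × €99.70 = €13.9580 per unit per year.
The optimal lot size = √(2DS/H) = √(2 × 30,420 × 111 / 13.958) ≈ 695.58.
At the optimum the two cost components are equal, so total cost = 2·(Q*/2)H = Q*·H.
Minimum total = √(2DSH) = √(2 × 30,420 × 111 × 13.958) ≈ 9708.848.

TC* ≈ €9,709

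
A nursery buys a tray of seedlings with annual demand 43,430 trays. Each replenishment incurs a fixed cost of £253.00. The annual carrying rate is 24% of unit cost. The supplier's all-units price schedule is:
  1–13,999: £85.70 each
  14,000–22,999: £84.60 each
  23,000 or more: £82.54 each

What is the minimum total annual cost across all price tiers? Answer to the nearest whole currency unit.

TC* ≈ £3,743,211

Holding cost per unit per year at price C is H = 0.24·C.
Candidates are each tier's EOQ (if it falls in that tier) and each price-break quantity.
EOQ at £85.70 = 1033.7 (feasible in tier 1): TC = 43,430×£85.70 + (43,430/1033.7)×253 + (1033.7/2)×0.24×£85.70 = £3,743,211.14.
EOQ at £84.60 = 1040.3 < 14000, so use break Q=14000: TC = 43,430×£84.60 + (43,430/14000.0)×253 + (14000.0/2)×0.24×£84.60 = £3,817,090.84.
EOQ at £82.54 = 1053.3 < 23000, so use break Q=23000: TC = 43,430×£82.54 + (43,430/23000.0)×253 + (23000.0/2)×0.24×£82.54 = £3,813,000.33.
Lowest total cost among the candidates is at Q = 1033.7.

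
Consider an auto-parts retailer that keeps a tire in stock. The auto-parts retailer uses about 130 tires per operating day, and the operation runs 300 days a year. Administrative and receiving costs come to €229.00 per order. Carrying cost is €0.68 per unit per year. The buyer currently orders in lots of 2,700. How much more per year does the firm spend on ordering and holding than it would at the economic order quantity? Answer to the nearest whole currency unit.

Extra cost ≈ €741 per year

Annual demand D = 130 × 300 = 39,000.
EOQ = √(2DS/H) = √(2 × 39,000 × 229 / 0.68) ≈ 5125.20.
Cost at Q* = (D/Q*)S + (Q*/2)H = √(2DSH) ≈ €3,485.13.
Cost at Q = 2,700: (39,000/2,700)×229 + (2,700/2)×0.68 = €3,307.78 + €918.00 = €4,225.78.
Excess = €4,225.78 − €3,485.13 = €740.64.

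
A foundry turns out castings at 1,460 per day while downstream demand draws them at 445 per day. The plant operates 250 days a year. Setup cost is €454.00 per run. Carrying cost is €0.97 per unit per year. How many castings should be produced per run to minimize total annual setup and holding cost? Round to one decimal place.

Annual demand D = 445 × 250 = 111,250.
Production build-up factor (1 − d/p) = 1 − 445/1,460 = 0.6952.
Q* = √(2DS / (H(1 − d/p))) = √(2 × 111,250 × 454 / (0.97 × 0.6952)).
= √(101,015,000 / 0.6743) ≈ 12239.128.

Q* ≈ 12,239.1 castings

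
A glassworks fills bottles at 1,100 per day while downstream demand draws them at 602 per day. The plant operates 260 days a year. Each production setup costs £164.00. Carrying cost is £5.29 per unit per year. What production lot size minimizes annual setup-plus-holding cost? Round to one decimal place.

Q* ≈ 4,629.9 bottles

Annual demand D = 602 × 260 = 156,520.
Production build-up factor (1 − d/p) = 1 − 602/1,100 = 0.4527.
Q* = √(2DS / (H(1 − d/p))) = √(2 × 156,520 × 164 / (5.29 × 0.4527)).
= √(51,338,560 / 2.3949) ≈ 4629.943.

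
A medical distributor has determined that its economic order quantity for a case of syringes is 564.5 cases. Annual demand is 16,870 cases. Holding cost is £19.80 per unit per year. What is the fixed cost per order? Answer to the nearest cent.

The basic EOQ model gives Q* = √(2DS/H); rearrange for the unknown.
From Q* = √(2DS/H): S = Q*²H / (2D) = 564.5² × 19.8 / (2 × 16,870) = 187.0028.

S ≈ £187.00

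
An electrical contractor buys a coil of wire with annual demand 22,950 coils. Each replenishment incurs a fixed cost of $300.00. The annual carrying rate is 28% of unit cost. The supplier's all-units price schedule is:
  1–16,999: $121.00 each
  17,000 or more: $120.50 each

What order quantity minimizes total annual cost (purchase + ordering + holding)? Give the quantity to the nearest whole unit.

Q* ≈ 638 coils

Holding cost per unit per year at price C is H = 0.28·C.
Candidates are each tier's EOQ (if it falls in that tier) and each price-break quantity.
EOQ at $121.00 = 637.5 (feasible in tier 1): TC = 22,950×$121.00 + (22,950/637.5)×300 + (637.5/2)×0.28×$121.00 = $2,798,549.25.
EOQ at $120.50 = 638.8 < 17000, so use break Q=17000: TC = 22,950×$120.50 + (22,950/17000.0)×300 + (17000.0/2)×0.28×$120.50 = $3,052,670.00.
Lowest total cost is $2,798,549.25 at Q = 637.5.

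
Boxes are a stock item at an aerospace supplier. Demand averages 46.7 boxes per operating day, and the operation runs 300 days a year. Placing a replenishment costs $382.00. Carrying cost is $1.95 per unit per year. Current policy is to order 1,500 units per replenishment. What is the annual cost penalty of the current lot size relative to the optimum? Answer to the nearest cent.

Extra cost ≈ $461.78 per year

Annual demand D = 46.7 × 300 = 14,010.
EOQ = √(2DS/H) = √(2 × 14,010 × 382 / 1.95) ≈ 2342.87.
Cost at Q* = (D/Q*)S + (Q*/2)H = √(2DSH) ≈ $4,568.60.
Cost at Q = 1,500: (14,010/1,500)×382 + (1,500/2)×1.95 = $3,567.88 + $1,462.50 = $5,030.38.
Excess = $5,030.38 − $4,568.60 = $461.78.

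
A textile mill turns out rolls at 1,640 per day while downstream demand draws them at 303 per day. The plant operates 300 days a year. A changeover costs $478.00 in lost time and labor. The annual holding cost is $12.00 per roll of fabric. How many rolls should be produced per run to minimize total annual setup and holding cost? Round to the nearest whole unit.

Annual demand D = 303 × 300 = 90,900.
Production build-up factor (1 − d/p) = 1 − 303/1,640 = 0.8152.
Q* = √(2DS / (H(1 − d/p))) = √(2 × 90,900 × 478 / (12 × 0.8152)).
= √(86,900,400 / 9.7829) ≈ 2980.413.

Q* ≈ 2,980 rolls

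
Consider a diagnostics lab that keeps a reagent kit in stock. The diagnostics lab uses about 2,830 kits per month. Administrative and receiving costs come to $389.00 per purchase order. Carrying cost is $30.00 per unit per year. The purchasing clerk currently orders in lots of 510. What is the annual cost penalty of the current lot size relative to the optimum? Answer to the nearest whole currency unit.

Extra cost ≈ $5,399 per year

Annual demand D = 2,830 × 12 = 33,960.
EOQ = √(2DS/H) = √(2 × 33,960 × 389 / 30) ≈ 938.45.
Cost at Q* = (D/Q*)S + (Q*/2)H = √(2DSH) ≈ $28,153.62.
Cost at Q = 510: (33,960/510)×389 + (510/2)×30 = $25,902.82 + $7,650.00 = $33,552.82.
Excess = $33,552.82 − $28,153.62 = $5,399.20.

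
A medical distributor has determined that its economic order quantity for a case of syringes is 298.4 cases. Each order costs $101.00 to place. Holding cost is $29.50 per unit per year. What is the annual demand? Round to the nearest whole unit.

Invert the EOQ relation Q*² = 2DS/H.
From Q* = √(2DS/H): D = Q*²H / (2S) = 298.4² × 29.5 / (2 × 101) = 13003.740.

D ≈ 13,004 cases per year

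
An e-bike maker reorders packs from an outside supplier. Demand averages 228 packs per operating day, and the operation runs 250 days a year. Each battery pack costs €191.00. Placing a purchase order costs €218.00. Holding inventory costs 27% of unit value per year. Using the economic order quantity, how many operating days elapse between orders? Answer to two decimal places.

Annual demand D = 228 × 250 = 57,000.
Holding cost H = 0.27 × €191.00 = €51.5700 per unit per year.
Q* = √(2DS/H) = √(2 × 57,000 × 218 / 51.57) ≈ 694.20.
Cycle time = Q*/D × 250 = 694.20 / 57,000 × 250 ≈ 3.045 days.

T ≈ 3.04 days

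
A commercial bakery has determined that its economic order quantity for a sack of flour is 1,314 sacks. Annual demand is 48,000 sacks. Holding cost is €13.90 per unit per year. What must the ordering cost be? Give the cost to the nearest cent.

The basic EOQ model gives Q* = √(2DS/H); rearrange for the unknown.
From Q* = √(2DS/H): S = Q*²H / (2D) = 1,314² × 13.9 / (2 × 48,000) = 249.9967.

S ≈ €250.00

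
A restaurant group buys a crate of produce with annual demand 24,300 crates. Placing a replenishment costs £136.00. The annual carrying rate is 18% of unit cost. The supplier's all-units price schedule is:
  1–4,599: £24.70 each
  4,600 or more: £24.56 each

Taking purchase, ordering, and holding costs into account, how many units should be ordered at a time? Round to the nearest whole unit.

Q* ≈ 1,219 crates

Holding cost per unit per year at price C is H = 0.18·C.
Candidates are each tier's EOQ (if it falls in that tier) and each price-break quantity.
EOQ at £24.70 = 1219.3 (feasible in tier 1): TC = 24,300×£24.70 + (24,300/1219.3)×136 + (1219.3/2)×0.18×£24.70 = £605,630.91.
EOQ at £24.56 = 1222.7 < 4600, so use break Q=4600: TC = 24,300×£24.56 + (24,300/4600.0)×136 + (4600.0/2)×0.18×£24.56 = £607,694.27.
Lowest total cost is £605,630.91 at Q = 1219.3.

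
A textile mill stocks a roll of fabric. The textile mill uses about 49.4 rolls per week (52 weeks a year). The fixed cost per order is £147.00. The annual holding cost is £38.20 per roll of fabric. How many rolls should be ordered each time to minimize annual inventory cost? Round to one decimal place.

Annual demand D = 49.4 × 52 = 2,568.8.
EOQ = √(2DS / H) = √(2 × 2,568.8 × 147 / 38.2).
= √(755,227.2 / 38.2) = √19,770.3455 ≈ 140.607.

Q* ≈ 140.6 rolls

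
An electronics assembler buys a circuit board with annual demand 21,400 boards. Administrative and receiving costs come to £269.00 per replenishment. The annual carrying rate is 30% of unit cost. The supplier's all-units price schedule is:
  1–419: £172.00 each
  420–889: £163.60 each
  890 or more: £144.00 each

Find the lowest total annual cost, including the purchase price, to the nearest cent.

TC* ≈ £3,107,292.09

Holding cost per unit per year at price C is H = 0.30·C.
Evaluate total cost at each tier's feasible EOQ or, if the EOQ is below the tier, at the tier's minimum quantity.
Tier 1 (£172.00): EOQ = 472.4 exceeds tier's upper bound 419, so this tier is dominated.
EOQ at £163.60 = 484.3 (feasible in tier 2): TC = 21,400×£163.60 + (21,400/484.3)×269 + (484.3/2)×0.30×£163.60 = £3,524,811.16.
EOQ at £144.00 = 516.2 < 890, so use break Q=890: TC = 21,400×£144.00 + (21,400/890.0)×269 + (890.0/2)×0.30×£144.00 = £3,107,292.09.
Lowest total cost among the candidates is at Q = 890.0.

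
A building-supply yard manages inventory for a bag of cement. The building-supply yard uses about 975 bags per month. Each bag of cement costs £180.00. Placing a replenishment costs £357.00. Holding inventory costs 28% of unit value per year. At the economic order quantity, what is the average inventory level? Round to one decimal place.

Annual demand D = 975 × 12 = 11,700.
Holding cost H = 0.28 × £180.00 = £50.4000 per unit per year.
Q* = √(2DS/H) = √(2 × 11,700 × 357 / 50.4) ≈ 407.12.
Average inventory = Q*/2 ≈ 407.12 / 2 = 203.562.

Average inventory ≈ 203.6 bags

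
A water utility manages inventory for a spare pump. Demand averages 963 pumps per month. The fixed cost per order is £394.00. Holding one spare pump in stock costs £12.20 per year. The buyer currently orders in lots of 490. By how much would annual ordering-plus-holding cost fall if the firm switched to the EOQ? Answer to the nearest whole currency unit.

Annual demand D = 963 × 12 = 11,556.
EOQ = √(2DS/H) = √(2 × 11,556 × 394 / 12.2) ≈ 863.95.
Cost at Q* = (D/Q*)S + (Q*/2)H = √(2DSH) ≈ £10,540.15.
Cost at Q = 490: (11,556/490)×394 + (490/2)×12.2 = £9,291.97 + £2,989.00 = £12,280.97.
Excess = £12,280.97 − £10,540.15 = £1,740.82.

Extra cost ≈ £1,741 per year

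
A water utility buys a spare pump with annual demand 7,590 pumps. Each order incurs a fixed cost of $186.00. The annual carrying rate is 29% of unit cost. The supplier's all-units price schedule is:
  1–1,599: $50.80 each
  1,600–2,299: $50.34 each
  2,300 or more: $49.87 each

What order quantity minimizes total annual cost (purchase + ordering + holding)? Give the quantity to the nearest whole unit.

Holding cost per unit per year at price C is H = 0.29·C.
Evaluate total cost at each tier's feasible EOQ or, if the EOQ is below the tier, at the tier's minimum quantity.
EOQ at $50.80 = 437.8 (feasible in tier 1): TC = 7,590×$50.80 + (7,590/437.8)×186 + (437.8/2)×0.29×$50.80 = $392,021.46.
EOQ at $50.34 = 439.8 < 1600, so use break Q=1600: TC = 7,590×$50.34 + (7,590/1600.0)×186 + (1600.0/2)×0.29×$50.34 = $394,641.82.
EOQ at $49.87 = 441.8 < 2300, so use break Q=2300: TC = 7,590×$49.87 + (7,590/2300.0)×186 + (2300.0/2)×0.29×$49.87 = $395,758.74.
Lowest total cost is $392,021.46 at Q = 437.8.

Q* ≈ 438 pumps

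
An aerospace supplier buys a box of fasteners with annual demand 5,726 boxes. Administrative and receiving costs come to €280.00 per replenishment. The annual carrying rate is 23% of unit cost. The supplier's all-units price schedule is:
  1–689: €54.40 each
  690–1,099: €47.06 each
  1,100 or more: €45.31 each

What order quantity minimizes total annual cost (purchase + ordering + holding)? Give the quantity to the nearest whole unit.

Q* ≈ 1,100 boxes

Holding cost per unit per year at price C is H = 0.23·C.
Candidates are each tier's EOQ (if it falls in that tier) and each price-break quantity.
EOQ at €54.40 = 506.2 (feasible in tier 1): TC = 5,726×€54.40 + (5,726/506.2)×280 + (506.2/2)×0.23×€54.40 = €317,828.47.
EOQ at €47.06 = 544.3 < 690, so use break Q=690: TC = 5,726×€47.06 + (5,726/690.0)×280 + (690.0/2)×0.23×€47.06 = €275,523.37.
EOQ at €45.31 = 554.7 < 1100, so use break Q=1100: TC = 5,726×€45.31 + (5,726/1100.0)×280 + (1100.0/2)×0.23×€45.31 = €266,634.30.
Lowest total cost is €266,634.30 at Q = 1100.0.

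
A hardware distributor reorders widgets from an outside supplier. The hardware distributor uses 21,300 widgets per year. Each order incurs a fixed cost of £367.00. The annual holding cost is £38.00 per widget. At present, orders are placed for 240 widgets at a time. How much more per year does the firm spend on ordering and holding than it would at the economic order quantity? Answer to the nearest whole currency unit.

EOQ = √(2DS/H) = √(2 × 21,300 × 367 / 38) ≈ 641.43.
Cost at Q* = (D/Q*)S + (Q*/2)H = √(2DSH) ≈ £24,374.16.
Cost at Q = 240: (21,300/240)×367 + (240/2)×38 = £32,571.25 + £4,560.00 = £37,131.25.
Excess = £37,131.25 − £24,374.16 = £12,757.09.

Extra cost ≈ £12,757 per year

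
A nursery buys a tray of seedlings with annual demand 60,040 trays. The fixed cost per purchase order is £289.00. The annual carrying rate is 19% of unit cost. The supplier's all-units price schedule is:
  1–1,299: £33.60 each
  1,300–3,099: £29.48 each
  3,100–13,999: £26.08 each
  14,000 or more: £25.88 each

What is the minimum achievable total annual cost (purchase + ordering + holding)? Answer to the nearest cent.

Holding cost per unit per year at price C is H = 0.19·C.
Evaluate total cost at each tier's feasible EOQ or, if the EOQ is below the tier, at the tier's minimum quantity.
Tier 1 (£33.60): EOQ = 2331.5 exceeds tier's upper bound 1299, so this tier is dominated.
EOQ at £29.48 = 2489.1 (feasible in tier 2): TC = 60,040×£29.48 + (60,040/2489.1)×289 + (2489.1/2)×0.19×£29.48 = £1,783,921.19.
EOQ at £26.08 = 2646.4 < 3100, so use break Q=3100: TC = 60,040×£26.08 + (60,040/3100.0)×289 + (3100.0/2)×0.19×£26.08 = £1,579,121.04.
EOQ at £25.88 = 2656.6 < 14000, so use break Q=14000: TC = 60,040×£25.88 + (60,040/14000.0)×289 + (14000.0/2)×0.19×£25.88 = £1,589,495.00.
Lowest total cost among the candidates is at Q = 3100.0.

TC* ≈ £1,579,121.04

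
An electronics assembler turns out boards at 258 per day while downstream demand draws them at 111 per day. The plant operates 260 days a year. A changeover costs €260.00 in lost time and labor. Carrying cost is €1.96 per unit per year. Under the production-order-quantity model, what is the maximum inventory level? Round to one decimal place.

I_max ≈ 2,088.7 boards

Annual demand D = 111 × 260 = 28,860.
Production build-up factor (1 − d/p) = 1 − 111/258 = 0.5698.
Q* = √(2DS / (H(1 − d/p))) = √(2 × 28,860 × 260 / (1.96 × 0.5698)).
= √(15,007,200 / 1.1167) ≈ 3665.836.
Maximum inventory = Q*(1 − d/p) = 3665.836 × 0.5698 ≈ 2088.674.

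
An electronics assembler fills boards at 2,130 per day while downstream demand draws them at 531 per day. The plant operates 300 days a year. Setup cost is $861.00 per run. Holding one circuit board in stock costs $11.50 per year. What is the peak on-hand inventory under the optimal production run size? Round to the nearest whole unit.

I_max ≈ 4,232 boards

Annual demand D = 531 × 300 = 159,300.
Production build-up factor (1 − d/p) = 1 − 531/2,130 = 0.7507.
Q* = √(2DS / (H(1 − d/p))) = √(2 × 159,300 × 861 / (11.5 × 0.7507)).
= √(274,314,600 / 8.6331) ≈ 5636.910.
Maximum inventory = Q*(1 − d/p) = 5636.910 × 0.7507 ≈ 4231.652.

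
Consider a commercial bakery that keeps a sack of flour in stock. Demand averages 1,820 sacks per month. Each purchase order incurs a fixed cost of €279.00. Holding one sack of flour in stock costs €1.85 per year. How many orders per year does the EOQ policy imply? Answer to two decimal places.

Annual demand D = 1,820 × 12 = 21,840.
The optimal lot size = √(2DS/H) = √(2 × 21,840 × 279 / 1.85) ≈ 2566.60.
Orders per year = D / Q* = 21,840 / 2566.60 ≈ 8.509.

N ≈ 8.51 orders per year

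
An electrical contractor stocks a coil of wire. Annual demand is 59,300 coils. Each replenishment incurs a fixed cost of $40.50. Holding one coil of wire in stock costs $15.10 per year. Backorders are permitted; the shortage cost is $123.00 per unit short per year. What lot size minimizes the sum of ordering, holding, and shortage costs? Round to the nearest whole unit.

Q* ≈ 598 coils

With planned backorders, Q* = √(2DS/H) · √((H+B)/B).
√(2DS/H) = √(2 × 59,300 × 40.5 / 15.1) = 564.003.
√((H+B)/B) = √((15.1+123)/123) = 1.0596.
Q* ≈ 597.621.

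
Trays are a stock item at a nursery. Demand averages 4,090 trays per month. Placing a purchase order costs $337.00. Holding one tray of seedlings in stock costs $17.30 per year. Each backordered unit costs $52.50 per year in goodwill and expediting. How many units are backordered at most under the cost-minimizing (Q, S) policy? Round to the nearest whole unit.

Annual demand D = 4,090 × 12 = 49,080.
With planned backorders, Q* = √(2DS/H) · √((H+B)/B).
√(2DS/H) = √(2 × 49,080 × 337 / 17.3) = 1382.799.
√((H+B)/B) = √((17.3+52.5)/52.5) = 1.1530.
Q* ≈ 1594.437.
S* = Q* · H/(H+B) = 1594.437 × 17.3/69.8 ≈ 395.183.

S* ≈ 395 trays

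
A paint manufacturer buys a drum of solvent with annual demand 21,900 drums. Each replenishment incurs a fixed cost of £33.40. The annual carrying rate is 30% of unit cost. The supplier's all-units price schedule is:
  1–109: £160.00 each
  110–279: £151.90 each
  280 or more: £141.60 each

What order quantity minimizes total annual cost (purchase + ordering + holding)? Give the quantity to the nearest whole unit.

Holding cost per unit per year at price C is H = 0.30·C.
Evaluate total cost at each tier's feasible EOQ or, if the EOQ is below the tier, at the tier's minimum quantity.
Tier 1 (£160.00): EOQ = 174.6 exceeds tier's upper bound 109, so this tier is dominated.
EOQ at £151.90 = 179.2 (feasible in tier 2): TC = 21,900×£151.90 + (21,900/179.2)×33.4 + (179.2/2)×0.30×£151.90 = £3,334,774.88.
EOQ at £141.60 = 185.6 < 280, so use break Q=280: TC = 21,900×£141.60 + (21,900/280.0)×33.4 + (280.0/2)×0.30×£141.60 = £3,109,599.56.
Lowest total cost is £3,109,599.56 at Q = 280.0.

Q* ≈ 280 drums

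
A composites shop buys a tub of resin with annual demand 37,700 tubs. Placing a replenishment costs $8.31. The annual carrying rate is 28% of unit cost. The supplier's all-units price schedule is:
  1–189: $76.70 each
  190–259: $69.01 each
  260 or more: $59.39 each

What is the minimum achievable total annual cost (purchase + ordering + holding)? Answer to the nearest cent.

TC* ≈ $2,242,369.75

Holding cost per unit per year at price C is H = 0.28·C.
For each price level, check whether its EOQ is feasible; otherwise the best quantity at that price is the breakpoint.
EOQ at $76.70 = 170.8 (feasible in tier 1): TC = 37,700×$76.70 + (37,700/170.8)×8.31 + (170.8/2)×0.28×$76.70 = $2,895,258.28.
EOQ at $69.01 = 180.1 < 190, so use break Q=190: TC = 37,700×$69.01 + (37,700/190.0)×8.31 + (190.0/2)×0.28×$69.01 = $2,605,161.54.
EOQ at $59.39 = 194.1 < 260, so use break Q=260: TC = 37,700×$59.39 + (37,700/260.0)×8.31 + (260.0/2)×0.28×$59.39 = $2,242,369.75.
Lowest total cost among the candidates is at Q = 260.0.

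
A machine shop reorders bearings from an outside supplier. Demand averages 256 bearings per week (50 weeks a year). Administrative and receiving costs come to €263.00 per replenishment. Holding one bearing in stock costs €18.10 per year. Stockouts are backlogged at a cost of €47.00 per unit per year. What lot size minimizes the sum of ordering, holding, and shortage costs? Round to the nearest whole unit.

Annual demand D = 256 × 50 = 12,800.
With planned backorders, Q* = √(2DS/H) · √((H+B)/B).
√(2DS/H) = √(2 × 12,800 × 263 / 18.1) = 609.900.
√((H+B)/B) = √((18.1+47)/47) = 1.1769.
Q* ≈ 717.795.

Q* ≈ 718 bearings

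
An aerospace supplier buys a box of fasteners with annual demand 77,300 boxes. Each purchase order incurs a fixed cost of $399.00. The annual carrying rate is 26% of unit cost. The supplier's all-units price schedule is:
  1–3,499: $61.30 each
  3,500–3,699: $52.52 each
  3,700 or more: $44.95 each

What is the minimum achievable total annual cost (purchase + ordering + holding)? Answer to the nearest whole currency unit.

Holding cost per unit per year at price C is H = 0.26·C.
Candidates are each tier's EOQ (if it falls in that tier) and each price-break quantity.
EOQ at $61.30 = 1967.3 (feasible in tier 1): TC = 77,300×$61.30 + (77,300/1967.3)×399 + (1967.3/2)×0.26×$61.30 = $4,769,845.09.
EOQ at $52.52 = 2125.4 < 3500, so use break Q=3500: TC = 77,300×$52.52 + (77,300/3500.0)×399 + (3500.0/2)×0.26×$52.52 = $4,092,504.80.
EOQ at $44.95 = 2297.4 < 3700, so use break Q=3700: TC = 77,300×$44.95 + (77,300/3700.0)×399 + (3700.0/2)×0.26×$44.95 = $3,504,591.81.
Lowest total cost among the candidates is at Q = 3700.0.

TC* ≈ $3,504,592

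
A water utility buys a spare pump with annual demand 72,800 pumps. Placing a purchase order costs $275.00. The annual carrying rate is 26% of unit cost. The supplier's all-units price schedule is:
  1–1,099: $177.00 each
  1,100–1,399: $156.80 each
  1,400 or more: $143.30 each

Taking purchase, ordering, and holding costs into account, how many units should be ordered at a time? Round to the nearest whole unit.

Q* ≈ 1,400 pumps

Holding cost per unit per year at price C is H = 0.26·C.
For each price level, check whether its EOQ is feasible; otherwise the best quantity at that price is the breakpoint.
EOQ at $177.00 = 932.8 (feasible in tier 1): TC = 72,800×$177.00 + (72,800/932.8)×275 + (932.8/2)×0.26×$177.00 = $12,928,525.99.
EOQ at $156.80 = 991.0 < 1100, so use break Q=1100: TC = 72,800×$156.80 + (72,800/1100.0)×275 + (1100.0/2)×0.26×$156.80 = $11,455,662.40.
EOQ at $143.30 = 1036.7 < 1400, so use break Q=1400: TC = 72,800×$143.30 + (72,800/1400.0)×275 + (1400.0/2)×0.26×$143.30 = $10,472,620.60.
Lowest total cost is $10,472,620.60 at Q = 1400.0.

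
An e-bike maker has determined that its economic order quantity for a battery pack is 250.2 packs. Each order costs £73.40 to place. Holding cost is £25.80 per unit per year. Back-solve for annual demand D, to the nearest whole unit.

D ≈ 11,002 packs per year

Squaring Q* = √(2DS/H) gives Q*² = 2DS/H.
From Q* = √(2DS/H): D = Q*²H / (2S) = 250.2² × 25.8 / (2 × 73.4) = 11001.914.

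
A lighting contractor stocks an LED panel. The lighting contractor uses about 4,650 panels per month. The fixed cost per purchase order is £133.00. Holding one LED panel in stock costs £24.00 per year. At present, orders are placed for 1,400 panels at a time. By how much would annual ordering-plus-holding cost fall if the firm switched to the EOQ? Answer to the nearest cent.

Annual demand D = 4,650 × 12 = 55,800.
EOQ = √(2DS/H) = √(2 × 55,800 × 133 / 24) ≈ 786.42.
Cost at Q* = (D/Q*)S + (Q*/2)H = √(2DSH) ≈ £18,873.98.
Cost at Q = 1,400: (55,800/1,400)×133 + (1,400/2)×24 = £5,301.00 + £16,800.00 = £22,101.00.
Excess = £22,101.00 − £18,873.98 = £3,227.02.

Extra cost ≈ £3,227.02 per year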